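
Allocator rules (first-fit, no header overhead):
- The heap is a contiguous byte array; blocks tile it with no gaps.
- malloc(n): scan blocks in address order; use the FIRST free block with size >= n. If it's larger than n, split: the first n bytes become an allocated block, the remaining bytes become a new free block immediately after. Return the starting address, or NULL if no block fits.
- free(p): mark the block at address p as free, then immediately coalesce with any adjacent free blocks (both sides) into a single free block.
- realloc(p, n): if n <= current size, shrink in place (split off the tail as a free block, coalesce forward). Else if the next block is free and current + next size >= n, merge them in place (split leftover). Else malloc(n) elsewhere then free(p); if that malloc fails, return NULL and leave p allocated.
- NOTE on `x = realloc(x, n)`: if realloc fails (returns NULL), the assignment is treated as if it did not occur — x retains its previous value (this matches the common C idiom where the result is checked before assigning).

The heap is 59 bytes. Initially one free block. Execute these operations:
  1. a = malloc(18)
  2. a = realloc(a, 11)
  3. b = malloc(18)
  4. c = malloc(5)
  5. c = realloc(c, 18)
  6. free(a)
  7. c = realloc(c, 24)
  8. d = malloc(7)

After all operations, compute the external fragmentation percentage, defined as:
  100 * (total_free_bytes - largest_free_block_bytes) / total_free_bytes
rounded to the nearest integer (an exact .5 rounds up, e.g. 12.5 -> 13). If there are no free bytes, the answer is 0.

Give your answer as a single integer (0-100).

Answer: 40

Derivation:
Op 1: a = malloc(18) -> a = 0; heap: [0-17 ALLOC][18-58 FREE]
Op 2: a = realloc(a, 11) -> a = 0; heap: [0-10 ALLOC][11-58 FREE]
Op 3: b = malloc(18) -> b = 11; heap: [0-10 ALLOC][11-28 ALLOC][29-58 FREE]
Op 4: c = malloc(5) -> c = 29; heap: [0-10 ALLOC][11-28 ALLOC][29-33 ALLOC][34-58 FREE]
Op 5: c = realloc(c, 18) -> c = 29; heap: [0-10 ALLOC][11-28 ALLOC][29-46 ALLOC][47-58 FREE]
Op 6: free(a) -> (freed a); heap: [0-10 FREE][11-28 ALLOC][29-46 ALLOC][47-58 FREE]
Op 7: c = realloc(c, 24) -> c = 29; heap: [0-10 FREE][11-28 ALLOC][29-52 ALLOC][53-58 FREE]
Op 8: d = malloc(7) -> d = 0; heap: [0-6 ALLOC][7-10 FREE][11-28 ALLOC][29-52 ALLOC][53-58 FREE]
Free blocks: [4 6] total_free=10 largest=6 -> 100*(10-6)/10 = 400/10 = 40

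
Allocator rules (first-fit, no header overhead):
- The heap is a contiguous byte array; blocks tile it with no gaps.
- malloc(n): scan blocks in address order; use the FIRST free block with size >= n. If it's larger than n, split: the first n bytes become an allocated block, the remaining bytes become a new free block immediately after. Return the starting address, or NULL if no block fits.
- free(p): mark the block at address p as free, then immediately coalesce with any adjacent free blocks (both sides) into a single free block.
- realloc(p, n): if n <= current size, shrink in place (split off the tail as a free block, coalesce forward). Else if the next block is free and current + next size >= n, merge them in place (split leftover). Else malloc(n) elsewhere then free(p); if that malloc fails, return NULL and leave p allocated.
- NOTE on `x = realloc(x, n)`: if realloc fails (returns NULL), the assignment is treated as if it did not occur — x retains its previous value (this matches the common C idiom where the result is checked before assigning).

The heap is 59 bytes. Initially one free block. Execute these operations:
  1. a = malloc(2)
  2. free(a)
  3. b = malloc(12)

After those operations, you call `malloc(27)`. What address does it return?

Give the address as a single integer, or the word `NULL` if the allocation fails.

Op 1: a = malloc(2) -> a = 0; heap: [0-1 ALLOC][2-58 FREE]
Op 2: free(a) -> (freed a); heap: [0-58 FREE]
Op 3: b = malloc(12) -> b = 0; heap: [0-11 ALLOC][12-58 FREE]
malloc(27): first-fit scan over [0-11 ALLOC][12-58 FREE] -> 12

Answer: 12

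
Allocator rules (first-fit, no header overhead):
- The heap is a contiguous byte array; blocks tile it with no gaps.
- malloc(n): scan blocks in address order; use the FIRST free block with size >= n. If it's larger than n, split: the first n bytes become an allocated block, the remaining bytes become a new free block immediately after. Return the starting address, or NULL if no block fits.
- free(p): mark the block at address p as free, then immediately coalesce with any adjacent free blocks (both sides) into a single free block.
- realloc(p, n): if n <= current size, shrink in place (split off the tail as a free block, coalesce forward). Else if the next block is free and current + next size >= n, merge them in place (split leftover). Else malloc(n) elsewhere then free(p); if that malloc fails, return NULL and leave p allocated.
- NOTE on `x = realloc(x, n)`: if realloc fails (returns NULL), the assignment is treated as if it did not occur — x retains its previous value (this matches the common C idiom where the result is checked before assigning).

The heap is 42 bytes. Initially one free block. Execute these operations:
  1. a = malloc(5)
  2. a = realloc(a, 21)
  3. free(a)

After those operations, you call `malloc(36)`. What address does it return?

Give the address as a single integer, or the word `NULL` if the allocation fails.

Answer: 0

Derivation:
Op 1: a = malloc(5) -> a = 0; heap: [0-4 ALLOC][5-41 FREE]
Op 2: a = realloc(a, 21) -> a = 0; heap: [0-20 ALLOC][21-41 FREE]
Op 3: free(a) -> (freed a); heap: [0-41 FREE]
malloc(36): first-fit scan over [0-41 FREE] -> 0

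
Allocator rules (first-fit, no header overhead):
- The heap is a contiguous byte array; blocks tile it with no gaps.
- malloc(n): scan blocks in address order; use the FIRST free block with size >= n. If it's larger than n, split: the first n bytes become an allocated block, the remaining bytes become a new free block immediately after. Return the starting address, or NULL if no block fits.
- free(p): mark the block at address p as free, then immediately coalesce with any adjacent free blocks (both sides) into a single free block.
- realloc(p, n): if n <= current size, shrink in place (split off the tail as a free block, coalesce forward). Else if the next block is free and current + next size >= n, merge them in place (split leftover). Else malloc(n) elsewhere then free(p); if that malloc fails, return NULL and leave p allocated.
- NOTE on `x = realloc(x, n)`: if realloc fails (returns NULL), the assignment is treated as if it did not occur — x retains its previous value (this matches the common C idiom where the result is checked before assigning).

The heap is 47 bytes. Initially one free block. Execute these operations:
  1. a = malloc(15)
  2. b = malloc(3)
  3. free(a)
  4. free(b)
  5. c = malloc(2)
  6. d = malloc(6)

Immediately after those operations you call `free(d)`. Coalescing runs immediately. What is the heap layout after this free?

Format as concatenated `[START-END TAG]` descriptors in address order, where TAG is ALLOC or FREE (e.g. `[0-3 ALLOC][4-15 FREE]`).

Answer: [0-1 ALLOC][2-46 FREE]

Derivation:
Op 1: a = malloc(15) -> a = 0; heap: [0-14 ALLOC][15-46 FREE]
Op 2: b = malloc(3) -> b = 15; heap: [0-14 ALLOC][15-17 ALLOC][18-46 FREE]
Op 3: free(a) -> (freed a); heap: [0-14 FREE][15-17 ALLOC][18-46 FREE]
Op 4: free(b) -> (freed b); heap: [0-46 FREE]
Op 5: c = malloc(2) -> c = 0; heap: [0-1 ALLOC][2-46 FREE]
Op 6: d = malloc(6) -> d = 2; heap: [0-1 ALLOC][2-7 ALLOC][8-46 FREE]
free(d): d = 2 -> block [2-7 ALLOC]; mark free, coalesce with adjacent free neighbors -> [0-1 ALLOC][2-46 FREE]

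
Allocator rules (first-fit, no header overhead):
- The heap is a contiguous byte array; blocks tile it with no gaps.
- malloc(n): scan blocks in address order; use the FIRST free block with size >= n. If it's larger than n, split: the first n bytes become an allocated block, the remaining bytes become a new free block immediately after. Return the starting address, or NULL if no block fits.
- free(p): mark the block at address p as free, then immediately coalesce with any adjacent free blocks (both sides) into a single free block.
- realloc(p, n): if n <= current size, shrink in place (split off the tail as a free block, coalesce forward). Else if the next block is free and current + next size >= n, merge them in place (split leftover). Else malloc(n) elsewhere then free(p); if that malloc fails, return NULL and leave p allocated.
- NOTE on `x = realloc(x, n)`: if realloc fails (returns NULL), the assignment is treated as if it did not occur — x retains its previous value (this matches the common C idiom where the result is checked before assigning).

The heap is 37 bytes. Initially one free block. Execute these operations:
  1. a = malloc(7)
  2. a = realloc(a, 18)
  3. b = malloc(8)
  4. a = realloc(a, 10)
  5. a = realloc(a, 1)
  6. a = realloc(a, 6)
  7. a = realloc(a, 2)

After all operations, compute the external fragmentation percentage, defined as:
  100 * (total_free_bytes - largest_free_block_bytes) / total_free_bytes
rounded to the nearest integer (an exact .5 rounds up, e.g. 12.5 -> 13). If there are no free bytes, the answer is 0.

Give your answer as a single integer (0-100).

Answer: 41

Derivation:
Op 1: a = malloc(7) -> a = 0; heap: [0-6 ALLOC][7-36 FREE]
Op 2: a = realloc(a, 18) -> a = 0; heap: [0-17 ALLOC][18-36 FREE]
Op 3: b = malloc(8) -> b = 18; heap: [0-17 ALLOC][18-25 ALLOC][26-36 FREE]
Op 4: a = realloc(a, 10) -> a = 0; heap: [0-9 ALLOC][10-17 FREE][18-25 ALLOC][26-36 FREE]
Op 5: a = realloc(a, 1) -> a = 0; heap: [0-0 ALLOC][1-17 FREE][18-25 ALLOC][26-36 FREE]
Op 6: a = realloc(a, 6) -> a = 0; heap: [0-5 ALLOC][6-17 FREE][18-25 ALLOC][26-36 FREE]
Op 7: a = realloc(a, 2) -> a = 0; heap: [0-1 ALLOC][2-17 FREE][18-25 ALLOC][26-36 FREE]
Free blocks: [16 11] total_free=27 largest=16 -> 100*(27-16)/27 = 1100/27 ≈ 40.741 -> rounds to 41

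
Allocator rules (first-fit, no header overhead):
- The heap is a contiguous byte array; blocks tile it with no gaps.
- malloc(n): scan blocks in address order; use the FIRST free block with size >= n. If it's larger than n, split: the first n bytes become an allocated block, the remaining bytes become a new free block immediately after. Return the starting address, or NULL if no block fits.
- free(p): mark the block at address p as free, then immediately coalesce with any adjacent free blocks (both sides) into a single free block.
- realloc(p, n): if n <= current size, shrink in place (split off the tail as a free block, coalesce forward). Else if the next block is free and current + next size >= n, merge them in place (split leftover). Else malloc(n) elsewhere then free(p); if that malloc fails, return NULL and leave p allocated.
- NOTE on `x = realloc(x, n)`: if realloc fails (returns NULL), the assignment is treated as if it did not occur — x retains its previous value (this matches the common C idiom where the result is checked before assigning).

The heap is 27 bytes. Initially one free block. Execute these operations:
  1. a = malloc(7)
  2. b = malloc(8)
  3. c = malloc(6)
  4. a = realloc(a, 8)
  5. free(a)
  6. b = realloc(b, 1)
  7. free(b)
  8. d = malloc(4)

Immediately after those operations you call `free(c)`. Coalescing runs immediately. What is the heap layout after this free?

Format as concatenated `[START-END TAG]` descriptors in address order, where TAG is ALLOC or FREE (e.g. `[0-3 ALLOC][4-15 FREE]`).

Answer: [0-3 ALLOC][4-26 FREE]

Derivation:
Op 1: a = malloc(7) -> a = 0; heap: [0-6 ALLOC][7-26 FREE]
Op 2: b = malloc(8) -> b = 7; heap: [0-6 ALLOC][7-14 ALLOC][15-26 FREE]
Op 3: c = malloc(6) -> c = 15; heap: [0-6 ALLOC][7-14 ALLOC][15-20 ALLOC][21-26 FREE]
Op 4: a = realloc(a, 8) -> NULL (a unchanged); heap: [0-6 ALLOC][7-14 ALLOC][15-20 ALLOC][21-26 FREE]
Op 5: free(a) -> (freed a); heap: [0-6 FREE][7-14 ALLOC][15-20 ALLOC][21-26 FREE]
Op 6: b = realloc(b, 1) -> b = 7; heap: [0-6 FREE][7-7 ALLOC][8-14 FREE][15-20 ALLOC][21-26 FREE]
Op 7: free(b) -> (freed b); heap: [0-14 FREE][15-20 ALLOC][21-26 FREE]
Op 8: d = malloc(4) -> d = 0; heap: [0-3 ALLOC][4-14 FREE][15-20 ALLOC][21-26 FREE]
free(c): c = 15 -> block [15-20 ALLOC]; mark free, coalesce with adjacent free neighbors -> [0-3 ALLOC][4-26 FREE]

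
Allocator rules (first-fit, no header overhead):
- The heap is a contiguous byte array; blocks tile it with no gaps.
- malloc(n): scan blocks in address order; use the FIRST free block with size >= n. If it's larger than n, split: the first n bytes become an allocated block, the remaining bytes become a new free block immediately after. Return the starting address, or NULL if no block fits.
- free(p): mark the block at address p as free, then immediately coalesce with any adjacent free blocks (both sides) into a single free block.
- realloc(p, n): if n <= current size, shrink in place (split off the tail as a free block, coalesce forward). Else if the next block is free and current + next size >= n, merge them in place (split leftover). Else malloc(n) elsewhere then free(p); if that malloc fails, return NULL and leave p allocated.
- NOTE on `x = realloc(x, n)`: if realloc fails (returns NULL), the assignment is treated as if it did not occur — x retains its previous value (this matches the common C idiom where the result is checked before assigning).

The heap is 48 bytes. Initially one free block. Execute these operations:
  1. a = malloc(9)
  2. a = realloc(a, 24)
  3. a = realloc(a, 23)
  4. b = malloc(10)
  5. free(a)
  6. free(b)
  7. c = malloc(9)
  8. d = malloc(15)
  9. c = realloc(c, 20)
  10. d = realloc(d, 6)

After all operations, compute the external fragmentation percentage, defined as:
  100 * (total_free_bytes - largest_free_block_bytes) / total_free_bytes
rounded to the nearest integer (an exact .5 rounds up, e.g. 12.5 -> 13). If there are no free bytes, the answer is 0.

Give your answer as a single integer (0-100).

Answer: 59

Derivation:
Op 1: a = malloc(9) -> a = 0; heap: [0-8 ALLOC][9-47 FREE]
Op 2: a = realloc(a, 24) -> a = 0; heap: [0-23 ALLOC][24-47 FREE]
Op 3: a = realloc(a, 23) -> a = 0; heap: [0-22 ALLOC][23-47 FREE]
Op 4: b = malloc(10) -> b = 23; heap: [0-22 ALLOC][23-32 ALLOC][33-47 FREE]
Op 5: free(a) -> (freed a); heap: [0-22 FREE][23-32 ALLOC][33-47 FREE]
Op 6: free(b) -> (freed b); heap: [0-47 FREE]
Op 7: c = malloc(9) -> c = 0; heap: [0-8 ALLOC][9-47 FREE]
Op 8: d = malloc(15) -> d = 9; heap: [0-8 ALLOC][9-23 ALLOC][24-47 FREE]
Op 9: c = realloc(c, 20) -> c = 24; heap: [0-8 FREE][9-23 ALLOC][24-43 ALLOC][44-47 FREE]
Op 10: d = realloc(d, 6) -> d = 9; heap: [0-8 FREE][9-14 ALLOC][15-23 FREE][24-43 ALLOC][44-47 FREE]
Free blocks: [9 9 4] total_free=22 largest=9 -> 100*(22-9)/22 = 1300/22 ≈ 59.091 -> rounds to 59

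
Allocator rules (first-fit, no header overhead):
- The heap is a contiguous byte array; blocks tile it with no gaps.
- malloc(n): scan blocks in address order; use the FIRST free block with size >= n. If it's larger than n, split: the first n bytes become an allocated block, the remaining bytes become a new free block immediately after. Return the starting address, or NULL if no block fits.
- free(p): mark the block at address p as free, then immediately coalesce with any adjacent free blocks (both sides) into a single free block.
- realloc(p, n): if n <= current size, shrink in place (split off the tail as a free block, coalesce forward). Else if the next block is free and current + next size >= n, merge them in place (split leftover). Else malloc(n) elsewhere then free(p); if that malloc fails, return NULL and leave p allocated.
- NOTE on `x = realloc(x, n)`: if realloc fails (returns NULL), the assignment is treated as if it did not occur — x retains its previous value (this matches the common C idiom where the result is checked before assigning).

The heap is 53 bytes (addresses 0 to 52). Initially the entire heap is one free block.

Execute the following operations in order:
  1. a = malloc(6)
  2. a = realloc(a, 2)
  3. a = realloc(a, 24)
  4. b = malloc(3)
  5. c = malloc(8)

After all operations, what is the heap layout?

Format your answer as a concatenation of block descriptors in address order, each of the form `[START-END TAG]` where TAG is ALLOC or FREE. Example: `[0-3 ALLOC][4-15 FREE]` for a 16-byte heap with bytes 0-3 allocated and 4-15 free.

Op 1: a = malloc(6) -> a = 0; heap: [0-5 ALLOC][6-52 FREE]
Op 2: a = realloc(a, 2) -> a = 0; heap: [0-1 ALLOC][2-52 FREE]
Op 3: a = realloc(a, 24) -> a = 0; heap: [0-23 ALLOC][24-52 FREE]
Op 4: b = malloc(3) -> b = 24; heap: [0-23 ALLOC][24-26 ALLOC][27-52 FREE]
Op 5: c = malloc(8) -> c = 27; heap: [0-23 ALLOC][24-26 ALLOC][27-34 ALLOC][35-52 FREE]

Answer: [0-23 ALLOC][24-26 ALLOC][27-34 ALLOC][35-52 FREE]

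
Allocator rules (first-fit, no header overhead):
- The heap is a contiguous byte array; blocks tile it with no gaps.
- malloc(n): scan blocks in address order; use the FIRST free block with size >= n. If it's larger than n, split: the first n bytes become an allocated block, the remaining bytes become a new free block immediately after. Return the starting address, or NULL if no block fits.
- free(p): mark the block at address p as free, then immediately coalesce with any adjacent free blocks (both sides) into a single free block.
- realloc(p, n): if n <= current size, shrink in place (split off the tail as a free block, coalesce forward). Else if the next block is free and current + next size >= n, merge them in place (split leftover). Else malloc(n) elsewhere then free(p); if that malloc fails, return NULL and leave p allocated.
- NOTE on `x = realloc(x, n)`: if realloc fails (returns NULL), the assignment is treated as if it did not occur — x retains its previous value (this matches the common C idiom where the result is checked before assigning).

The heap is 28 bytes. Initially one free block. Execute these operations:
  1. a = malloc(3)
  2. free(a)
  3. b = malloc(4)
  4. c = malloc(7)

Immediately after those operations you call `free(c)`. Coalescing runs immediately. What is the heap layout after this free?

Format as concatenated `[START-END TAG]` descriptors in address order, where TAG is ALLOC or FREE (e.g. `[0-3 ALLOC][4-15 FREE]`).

Answer: [0-3 ALLOC][4-27 FREE]

Derivation:
Op 1: a = malloc(3) -> a = 0; heap: [0-2 ALLOC][3-27 FREE]
Op 2: free(a) -> (freed a); heap: [0-27 FREE]
Op 3: b = malloc(4) -> b = 0; heap: [0-3 ALLOC][4-27 FREE]
Op 4: c = malloc(7) -> c = 4; heap: [0-3 ALLOC][4-10 ALLOC][11-27 FREE]
free(c): c = 4 -> block [4-10 ALLOC]; mark free, coalesce with adjacent free neighbors -> [0-3 ALLOC][4-27 FREE]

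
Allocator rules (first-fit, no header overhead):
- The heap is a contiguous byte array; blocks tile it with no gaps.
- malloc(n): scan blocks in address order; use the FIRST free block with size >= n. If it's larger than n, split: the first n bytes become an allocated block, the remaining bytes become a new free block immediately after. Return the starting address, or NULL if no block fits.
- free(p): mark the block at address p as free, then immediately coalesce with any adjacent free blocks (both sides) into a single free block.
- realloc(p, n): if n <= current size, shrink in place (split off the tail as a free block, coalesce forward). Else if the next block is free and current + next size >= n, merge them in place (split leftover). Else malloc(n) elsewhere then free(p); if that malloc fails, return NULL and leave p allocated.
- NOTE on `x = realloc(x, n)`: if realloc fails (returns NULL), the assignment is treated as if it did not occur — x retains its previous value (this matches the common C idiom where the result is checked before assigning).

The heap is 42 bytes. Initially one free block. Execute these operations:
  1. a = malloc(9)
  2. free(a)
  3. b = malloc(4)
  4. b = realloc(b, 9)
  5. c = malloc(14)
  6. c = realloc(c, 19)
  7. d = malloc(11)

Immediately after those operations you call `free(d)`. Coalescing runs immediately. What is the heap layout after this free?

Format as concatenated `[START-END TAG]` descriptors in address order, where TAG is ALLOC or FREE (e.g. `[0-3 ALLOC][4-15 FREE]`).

Answer: [0-8 ALLOC][9-27 ALLOC][28-41 FREE]

Derivation:
Op 1: a = malloc(9) -> a = 0; heap: [0-8 ALLOC][9-41 FREE]
Op 2: free(a) -> (freed a); heap: [0-41 FREE]
Op 3: b = malloc(4) -> b = 0; heap: [0-3 ALLOC][4-41 FREE]
Op 4: b = realloc(b, 9) -> b = 0; heap: [0-8 ALLOC][9-41 FREE]
Op 5: c = malloc(14) -> c = 9; heap: [0-8 ALLOC][9-22 ALLOC][23-41 FREE]
Op 6: c = realloc(c, 19) -> c = 9; heap: [0-8 ALLOC][9-27 ALLOC][28-41 FREE]
Op 7: d = malloc(11) -> d = 28; heap: [0-8 ALLOC][9-27 ALLOC][28-38 ALLOC][39-41 FREE]
free(d): d = 28 -> block [28-38 ALLOC]; mark free, coalesce with adjacent free neighbors -> [0-8 ALLOC][9-27 ALLOC][28-41 FREE]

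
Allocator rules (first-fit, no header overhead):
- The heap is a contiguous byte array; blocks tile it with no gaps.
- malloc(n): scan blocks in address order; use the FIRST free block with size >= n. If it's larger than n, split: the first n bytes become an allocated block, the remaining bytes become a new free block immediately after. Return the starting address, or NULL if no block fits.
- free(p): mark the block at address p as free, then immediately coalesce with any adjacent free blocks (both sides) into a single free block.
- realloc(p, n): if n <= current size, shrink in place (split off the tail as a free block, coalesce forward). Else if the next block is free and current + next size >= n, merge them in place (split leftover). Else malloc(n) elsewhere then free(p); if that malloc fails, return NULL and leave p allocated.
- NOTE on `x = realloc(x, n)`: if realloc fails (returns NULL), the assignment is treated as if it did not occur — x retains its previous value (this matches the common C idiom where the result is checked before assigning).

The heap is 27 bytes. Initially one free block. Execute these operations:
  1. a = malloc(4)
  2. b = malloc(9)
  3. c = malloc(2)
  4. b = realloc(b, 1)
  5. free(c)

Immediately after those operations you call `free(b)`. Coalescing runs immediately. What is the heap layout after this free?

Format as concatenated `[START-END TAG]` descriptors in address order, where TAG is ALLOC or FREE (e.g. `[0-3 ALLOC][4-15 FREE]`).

Answer: [0-3 ALLOC][4-26 FREE]

Derivation:
Op 1: a = malloc(4) -> a = 0; heap: [0-3 ALLOC][4-26 FREE]
Op 2: b = malloc(9) -> b = 4; heap: [0-3 ALLOC][4-12 ALLOC][13-26 FREE]
Op 3: c = malloc(2) -> c = 13; heap: [0-3 ALLOC][4-12 ALLOC][13-14 ALLOC][15-26 FREE]
Op 4: b = realloc(b, 1) -> b = 4; heap: [0-3 ALLOC][4-4 ALLOC][5-12 FREE][13-14 ALLOC][15-26 FREE]
Op 5: free(c) -> (freed c); heap: [0-3 ALLOC][4-4 ALLOC][5-26 FREE]
free(b): b = 4 -> block [4-4 ALLOC]; mark free, coalesce with adjacent free neighbors -> [0-3 ALLOC][4-26 FREE]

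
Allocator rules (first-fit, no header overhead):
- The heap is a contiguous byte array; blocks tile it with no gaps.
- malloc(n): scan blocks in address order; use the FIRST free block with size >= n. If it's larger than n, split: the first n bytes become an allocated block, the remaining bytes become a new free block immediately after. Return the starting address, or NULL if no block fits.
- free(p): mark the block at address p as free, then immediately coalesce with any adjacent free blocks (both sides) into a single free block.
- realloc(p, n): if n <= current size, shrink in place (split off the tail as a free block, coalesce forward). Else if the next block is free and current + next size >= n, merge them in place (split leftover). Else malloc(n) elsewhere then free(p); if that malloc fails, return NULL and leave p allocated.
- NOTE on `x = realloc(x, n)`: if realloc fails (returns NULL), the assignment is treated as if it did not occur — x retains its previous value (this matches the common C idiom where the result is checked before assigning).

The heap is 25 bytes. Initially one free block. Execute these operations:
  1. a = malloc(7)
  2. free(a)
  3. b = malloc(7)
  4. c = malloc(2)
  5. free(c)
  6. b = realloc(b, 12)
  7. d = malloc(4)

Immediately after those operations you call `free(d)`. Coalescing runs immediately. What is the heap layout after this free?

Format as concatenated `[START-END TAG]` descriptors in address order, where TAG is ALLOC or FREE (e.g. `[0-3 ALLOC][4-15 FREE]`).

Answer: [0-11 ALLOC][12-24 FREE]

Derivation:
Op 1: a = malloc(7) -> a = 0; heap: [0-6 ALLOC][7-24 FREE]
Op 2: free(a) -> (freed a); heap: [0-24 FREE]
Op 3: b = malloc(7) -> b = 0; heap: [0-6 ALLOC][7-24 FREE]
Op 4: c = malloc(2) -> c = 7; heap: [0-6 ALLOC][7-8 ALLOC][9-24 FREE]
Op 5: free(c) -> (freed c); heap: [0-6 ALLOC][7-24 FREE]
Op 6: b = realloc(b, 12) -> b = 0; heap: [0-11 ALLOC][12-24 FREE]
Op 7: d = malloc(4) -> d = 12; heap: [0-11 ALLOC][12-15 ALLOC][16-24 FREE]
free(d): d = 12 -> block [12-15 ALLOC]; mark free, coalesce with adjacent free neighbors -> [0-11 ALLOC][12-24 FREE]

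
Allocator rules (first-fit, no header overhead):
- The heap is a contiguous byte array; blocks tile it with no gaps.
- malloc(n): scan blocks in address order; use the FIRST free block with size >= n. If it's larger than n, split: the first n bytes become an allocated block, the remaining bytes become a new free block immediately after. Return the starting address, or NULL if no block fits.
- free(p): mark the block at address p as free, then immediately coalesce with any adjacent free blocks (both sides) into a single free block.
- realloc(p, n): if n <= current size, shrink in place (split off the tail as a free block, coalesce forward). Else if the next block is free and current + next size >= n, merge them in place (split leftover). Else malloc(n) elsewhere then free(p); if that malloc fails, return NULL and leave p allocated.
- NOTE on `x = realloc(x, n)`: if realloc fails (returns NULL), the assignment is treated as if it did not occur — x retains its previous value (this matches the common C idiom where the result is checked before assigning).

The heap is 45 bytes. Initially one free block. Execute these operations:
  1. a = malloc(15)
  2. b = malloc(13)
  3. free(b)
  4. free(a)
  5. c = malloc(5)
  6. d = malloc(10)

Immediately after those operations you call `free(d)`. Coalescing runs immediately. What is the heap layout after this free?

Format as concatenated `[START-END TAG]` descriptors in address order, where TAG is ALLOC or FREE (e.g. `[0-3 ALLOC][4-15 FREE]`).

Answer: [0-4 ALLOC][5-44 FREE]

Derivation:
Op 1: a = malloc(15) -> a = 0; heap: [0-14 ALLOC][15-44 FREE]
Op 2: b = malloc(13) -> b = 15; heap: [0-14 ALLOC][15-27 ALLOC][28-44 FREE]
Op 3: free(b) -> (freed b); heap: [0-14 ALLOC][15-44 FREE]
Op 4: free(a) -> (freed a); heap: [0-44 FREE]
Op 5: c = malloc(5) -> c = 0; heap: [0-4 ALLOC][5-44 FREE]
Op 6: d = malloc(10) -> d = 5; heap: [0-4 ALLOC][5-14 ALLOC][15-44 FREE]
free(d): d = 5 -> block [5-14 ALLOC]; mark free, coalesce with adjacent free neighbors -> [0-4 ALLOC][5-44 FREE]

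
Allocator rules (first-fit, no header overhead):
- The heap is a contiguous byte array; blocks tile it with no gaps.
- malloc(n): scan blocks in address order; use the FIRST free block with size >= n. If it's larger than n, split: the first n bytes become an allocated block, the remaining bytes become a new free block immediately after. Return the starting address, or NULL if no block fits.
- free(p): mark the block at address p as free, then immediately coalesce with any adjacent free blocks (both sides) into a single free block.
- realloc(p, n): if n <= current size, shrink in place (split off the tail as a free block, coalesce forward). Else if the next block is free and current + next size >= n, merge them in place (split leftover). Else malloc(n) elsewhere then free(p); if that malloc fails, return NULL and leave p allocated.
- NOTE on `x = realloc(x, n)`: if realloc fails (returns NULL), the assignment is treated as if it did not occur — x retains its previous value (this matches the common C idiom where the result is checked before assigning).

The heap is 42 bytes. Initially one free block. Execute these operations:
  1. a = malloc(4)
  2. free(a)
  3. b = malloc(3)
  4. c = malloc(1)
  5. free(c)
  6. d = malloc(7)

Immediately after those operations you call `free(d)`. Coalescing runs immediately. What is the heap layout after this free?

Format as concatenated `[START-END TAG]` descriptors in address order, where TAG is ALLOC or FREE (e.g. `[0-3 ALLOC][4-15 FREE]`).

Op 1: a = malloc(4) -> a = 0; heap: [0-3 ALLOC][4-41 FREE]
Op 2: free(a) -> (freed a); heap: [0-41 FREE]
Op 3: b = malloc(3) -> b = 0; heap: [0-2 ALLOC][3-41 FREE]
Op 4: c = malloc(1) -> c = 3; heap: [0-2 ALLOC][3-3 ALLOC][4-41 FREE]
Op 5: free(c) -> (freed c); heap: [0-2 ALLOC][3-41 FREE]
Op 6: d = malloc(7) -> d = 3; heap: [0-2 ALLOC][3-9 ALLOC][10-41 FREE]
free(d): d = 3 -> block [3-9 ALLOC]; mark free, coalesce with adjacent free neighbors -> [0-2 ALLOC][3-41 FREE]

Answer: [0-2 ALLOC][3-41 FREE]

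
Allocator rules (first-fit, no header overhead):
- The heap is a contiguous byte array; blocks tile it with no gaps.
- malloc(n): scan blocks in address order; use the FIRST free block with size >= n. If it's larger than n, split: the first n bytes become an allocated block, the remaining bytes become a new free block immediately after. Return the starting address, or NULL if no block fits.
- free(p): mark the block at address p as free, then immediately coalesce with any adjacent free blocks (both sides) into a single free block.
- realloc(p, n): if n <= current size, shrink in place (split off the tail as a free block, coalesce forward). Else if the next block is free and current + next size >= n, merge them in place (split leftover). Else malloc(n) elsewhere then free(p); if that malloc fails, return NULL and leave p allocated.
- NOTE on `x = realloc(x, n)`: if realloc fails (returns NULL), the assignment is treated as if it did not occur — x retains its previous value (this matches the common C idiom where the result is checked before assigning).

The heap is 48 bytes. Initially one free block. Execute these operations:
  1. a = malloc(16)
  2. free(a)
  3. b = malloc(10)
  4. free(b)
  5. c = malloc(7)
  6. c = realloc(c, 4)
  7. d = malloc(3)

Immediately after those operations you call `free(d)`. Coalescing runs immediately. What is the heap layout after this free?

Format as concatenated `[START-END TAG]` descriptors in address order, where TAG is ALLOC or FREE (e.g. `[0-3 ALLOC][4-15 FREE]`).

Answer: [0-3 ALLOC][4-47 FREE]

Derivation:
Op 1: a = malloc(16) -> a = 0; heap: [0-15 ALLOC][16-47 FREE]
Op 2: free(a) -> (freed a); heap: [0-47 FREE]
Op 3: b = malloc(10) -> b = 0; heap: [0-9 ALLOC][10-47 FREE]
Op 4: free(b) -> (freed b); heap: [0-47 FREE]
Op 5: c = malloc(7) -> c = 0; heap: [0-6 ALLOC][7-47 FREE]
Op 6: c = realloc(c, 4) -> c = 0; heap: [0-3 ALLOC][4-47 FREE]
Op 7: d = malloc(3) -> d = 4; heap: [0-3 ALLOC][4-6 ALLOC][7-47 FREE]
free(d): d = 4 -> block [4-6 ALLOC]; mark free, coalesce with adjacent free neighbors -> [0-3 ALLOC][4-47 FREE]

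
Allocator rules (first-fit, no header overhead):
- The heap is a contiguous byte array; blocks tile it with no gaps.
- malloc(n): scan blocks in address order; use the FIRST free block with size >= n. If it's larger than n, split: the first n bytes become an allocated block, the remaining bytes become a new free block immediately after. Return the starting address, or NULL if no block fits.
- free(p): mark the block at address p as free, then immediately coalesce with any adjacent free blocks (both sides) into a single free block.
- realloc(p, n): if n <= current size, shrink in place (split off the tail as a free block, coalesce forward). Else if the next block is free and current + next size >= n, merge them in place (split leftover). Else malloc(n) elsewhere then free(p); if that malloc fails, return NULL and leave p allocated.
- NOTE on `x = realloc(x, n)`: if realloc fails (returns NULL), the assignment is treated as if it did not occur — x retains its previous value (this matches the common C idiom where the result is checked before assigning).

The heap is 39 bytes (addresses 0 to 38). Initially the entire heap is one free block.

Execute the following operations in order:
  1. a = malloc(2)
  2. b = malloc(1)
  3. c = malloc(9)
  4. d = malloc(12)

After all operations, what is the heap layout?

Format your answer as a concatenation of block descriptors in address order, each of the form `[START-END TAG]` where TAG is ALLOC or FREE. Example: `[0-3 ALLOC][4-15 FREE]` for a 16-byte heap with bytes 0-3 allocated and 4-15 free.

Op 1: a = malloc(2) -> a = 0; heap: [0-1 ALLOC][2-38 FREE]
Op 2: b = malloc(1) -> b = 2; heap: [0-1 ALLOC][2-2 ALLOC][3-38 FREE]
Op 3: c = malloc(9) -> c = 3; heap: [0-1 ALLOC][2-2 ALLOC][3-11 ALLOC][12-38 FREE]
Op 4: d = malloc(12) -> d = 12; heap: [0-1 ALLOC][2-2 ALLOC][3-11 ALLOC][12-23 ALLOC][24-38 FREE]

Answer: [0-1 ALLOC][2-2 ALLOC][3-11 ALLOC][12-23 ALLOC][24-38 FREE]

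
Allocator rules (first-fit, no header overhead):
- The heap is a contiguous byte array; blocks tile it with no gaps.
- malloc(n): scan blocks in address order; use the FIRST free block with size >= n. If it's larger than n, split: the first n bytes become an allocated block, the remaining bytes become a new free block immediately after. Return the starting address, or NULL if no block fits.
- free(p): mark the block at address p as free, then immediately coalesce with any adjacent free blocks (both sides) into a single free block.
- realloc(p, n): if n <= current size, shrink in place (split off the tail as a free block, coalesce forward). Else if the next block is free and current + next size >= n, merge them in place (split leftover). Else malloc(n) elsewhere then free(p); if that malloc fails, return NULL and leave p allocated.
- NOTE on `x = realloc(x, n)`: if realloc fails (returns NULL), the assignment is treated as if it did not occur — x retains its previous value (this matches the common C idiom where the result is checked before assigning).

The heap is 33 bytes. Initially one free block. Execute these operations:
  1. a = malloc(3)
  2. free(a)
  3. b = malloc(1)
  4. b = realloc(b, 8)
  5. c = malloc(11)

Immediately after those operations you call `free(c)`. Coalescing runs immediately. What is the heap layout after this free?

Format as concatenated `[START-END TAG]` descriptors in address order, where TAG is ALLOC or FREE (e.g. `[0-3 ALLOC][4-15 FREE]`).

Answer: [0-7 ALLOC][8-32 FREE]

Derivation:
Op 1: a = malloc(3) -> a = 0; heap: [0-2 ALLOC][3-32 FREE]
Op 2: free(a) -> (freed a); heap: [0-32 FREE]
Op 3: b = malloc(1) -> b = 0; heap: [0-0 ALLOC][1-32 FREE]
Op 4: b = realloc(b, 8) -> b = 0; heap: [0-7 ALLOC][8-32 FREE]
Op 5: c = malloc(11) -> c = 8; heap: [0-7 ALLOC][8-18 ALLOC][19-32 FREE]
free(c): c = 8 -> block [8-18 ALLOC]; mark free, coalesce with adjacent free neighbors -> [0-7 ALLOC][8-32 FREE]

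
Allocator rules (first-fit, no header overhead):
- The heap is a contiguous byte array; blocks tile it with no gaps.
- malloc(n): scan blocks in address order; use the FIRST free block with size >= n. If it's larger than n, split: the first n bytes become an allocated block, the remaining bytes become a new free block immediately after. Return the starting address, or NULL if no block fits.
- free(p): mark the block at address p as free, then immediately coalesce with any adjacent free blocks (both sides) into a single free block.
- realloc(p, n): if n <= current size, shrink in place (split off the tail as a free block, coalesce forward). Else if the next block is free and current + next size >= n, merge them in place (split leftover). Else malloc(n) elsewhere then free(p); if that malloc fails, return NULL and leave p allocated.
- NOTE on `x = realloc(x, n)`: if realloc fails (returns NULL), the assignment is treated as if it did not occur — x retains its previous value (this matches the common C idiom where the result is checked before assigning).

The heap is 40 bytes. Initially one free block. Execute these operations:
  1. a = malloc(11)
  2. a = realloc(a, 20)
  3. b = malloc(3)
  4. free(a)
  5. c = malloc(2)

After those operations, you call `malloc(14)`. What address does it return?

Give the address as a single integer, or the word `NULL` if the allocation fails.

Answer: 2

Derivation:
Op 1: a = malloc(11) -> a = 0; heap: [0-10 ALLOC][11-39 FREE]
Op 2: a = realloc(a, 20) -> a = 0; heap: [0-19 ALLOC][20-39 FREE]
Op 3: b = malloc(3) -> b = 20; heap: [0-19 ALLOC][20-22 ALLOC][23-39 FREE]
Op 4: free(a) -> (freed a); heap: [0-19 FREE][20-22 ALLOC][23-39 FREE]
Op 5: c = malloc(2) -> c = 0; heap: [0-1 ALLOC][2-19 FREE][20-22 ALLOC][23-39 FREE]
malloc(14): first-fit scan over [0-1 ALLOC][2-19 FREE][20-22 ALLOC][23-39 FREE] -> 2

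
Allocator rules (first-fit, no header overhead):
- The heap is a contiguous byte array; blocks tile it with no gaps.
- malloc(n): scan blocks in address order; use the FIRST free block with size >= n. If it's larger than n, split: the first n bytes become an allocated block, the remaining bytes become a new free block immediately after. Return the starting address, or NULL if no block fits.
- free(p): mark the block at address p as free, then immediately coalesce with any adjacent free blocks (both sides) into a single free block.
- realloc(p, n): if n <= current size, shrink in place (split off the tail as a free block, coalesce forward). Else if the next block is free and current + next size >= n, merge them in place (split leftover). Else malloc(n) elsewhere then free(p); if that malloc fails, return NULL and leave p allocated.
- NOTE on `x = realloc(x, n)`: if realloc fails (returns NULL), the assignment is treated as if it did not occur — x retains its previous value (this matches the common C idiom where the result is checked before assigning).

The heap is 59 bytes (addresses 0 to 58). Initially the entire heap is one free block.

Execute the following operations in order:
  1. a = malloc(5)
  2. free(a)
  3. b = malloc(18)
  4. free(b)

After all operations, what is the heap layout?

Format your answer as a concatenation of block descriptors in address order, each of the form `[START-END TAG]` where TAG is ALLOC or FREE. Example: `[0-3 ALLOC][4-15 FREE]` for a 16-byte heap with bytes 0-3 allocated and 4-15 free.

Op 1: a = malloc(5) -> a = 0; heap: [0-4 ALLOC][5-58 FREE]
Op 2: free(a) -> (freed a); heap: [0-58 FREE]
Op 3: b = malloc(18) -> b = 0; heap: [0-17 ALLOC][18-58 FREE]
Op 4: free(b) -> (freed b); heap: [0-58 FREE]

Answer: [0-58 FREE]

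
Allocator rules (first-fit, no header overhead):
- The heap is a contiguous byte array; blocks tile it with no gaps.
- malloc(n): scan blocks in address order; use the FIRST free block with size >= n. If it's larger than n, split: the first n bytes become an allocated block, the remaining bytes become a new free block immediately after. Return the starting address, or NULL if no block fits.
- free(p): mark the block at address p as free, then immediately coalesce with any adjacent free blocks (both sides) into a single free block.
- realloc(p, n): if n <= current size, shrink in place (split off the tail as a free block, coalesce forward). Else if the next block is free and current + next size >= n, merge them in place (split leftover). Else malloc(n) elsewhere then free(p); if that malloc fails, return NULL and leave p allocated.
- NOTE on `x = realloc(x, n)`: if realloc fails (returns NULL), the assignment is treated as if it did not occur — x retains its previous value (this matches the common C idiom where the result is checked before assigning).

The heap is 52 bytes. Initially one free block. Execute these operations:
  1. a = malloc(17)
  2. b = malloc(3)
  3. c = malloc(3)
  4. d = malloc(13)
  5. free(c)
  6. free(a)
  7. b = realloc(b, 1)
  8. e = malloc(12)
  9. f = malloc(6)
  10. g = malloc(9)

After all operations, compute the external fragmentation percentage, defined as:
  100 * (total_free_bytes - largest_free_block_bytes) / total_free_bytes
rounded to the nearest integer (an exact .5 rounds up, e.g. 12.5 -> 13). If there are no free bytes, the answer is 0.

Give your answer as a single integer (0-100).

Op 1: a = malloc(17) -> a = 0; heap: [0-16 ALLOC][17-51 FREE]
Op 2: b = malloc(3) -> b = 17; heap: [0-16 ALLOC][17-19 ALLOC][20-51 FREE]
Op 3: c = malloc(3) -> c = 20; heap: [0-16 ALLOC][17-19 ALLOC][20-22 ALLOC][23-51 FREE]
Op 4: d = malloc(13) -> d = 23; heap: [0-16 ALLOC][17-19 ALLOC][20-22 ALLOC][23-35 ALLOC][36-51 FREE]
Op 5: free(c) -> (freed c); heap: [0-16 ALLOC][17-19 ALLOC][20-22 FREE][23-35 ALLOC][36-51 FREE]
Op 6: free(a) -> (freed a); heap: [0-16 FREE][17-19 ALLOC][20-22 FREE][23-35 ALLOC][36-51 FREE]
Op 7: b = realloc(b, 1) -> b = 17; heap: [0-16 FREE][17-17 ALLOC][18-22 FREE][23-35 ALLOC][36-51 FREE]
Op 8: e = malloc(12) -> e = 0; heap: [0-11 ALLOC][12-16 FREE][17-17 ALLOC][18-22 FREE][23-35 ALLOC][36-51 FREE]
Op 9: f = malloc(6) -> f = 36; heap: [0-11 ALLOC][12-16 FREE][17-17 ALLOC][18-22 FREE][23-35 ALLOC][36-41 ALLOC][42-51 FREE]
Op 10: g = malloc(9) -> g = 42; heap: [0-11 ALLOC][12-16 FREE][17-17 ALLOC][18-22 FREE][23-35 ALLOC][36-41 ALLOC][42-50 ALLOC][51-51 FREE]
Free blocks: [5 5 1] total_free=11 largest=5 -> 100*(11-5)/11 = 600/11 ≈ 54.545 -> rounds to 55

Answer: 55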